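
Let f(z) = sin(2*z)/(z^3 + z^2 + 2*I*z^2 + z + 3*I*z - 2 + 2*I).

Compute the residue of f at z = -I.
Write f(z) = P(z)/Q(z) with P(z) = sin(2*z) and Q(z) = z^3 + z^2 + 2*I*z^2 + z + 3*I*z - 2 + 2*I.
The denominator factors as Q(z) = (z + 2*I)*(z + I)*(z + 1 - I), so z = -I is a simple zero of Q and P is analytic there; z = -I is therefore a simple pole and
  Res(f, z₀) = P(z₀)/Q'(z₀).

Q'(z) = 3*z^2 + 2*z + 4*I*z + 1 + 3*I, so Q'(-I) = 2 + I.
P(-I) = -I*sinh(2).

Res(f, -I) = (-I*sinh(2))/(2 + I) = (-1/5 - 2*I/5)*sinh(2)

Final answer: (-1/5 - 2*I/5)*sinh(2)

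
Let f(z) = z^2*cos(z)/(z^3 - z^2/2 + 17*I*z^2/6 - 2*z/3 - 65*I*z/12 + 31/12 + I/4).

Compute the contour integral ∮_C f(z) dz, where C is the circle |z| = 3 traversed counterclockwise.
pi*(21063/46085 + 20581*I/46085)*cos(3/2 + 2*I/3) + pi*(177/1885 - 51*I/1885)*cosh(1/2)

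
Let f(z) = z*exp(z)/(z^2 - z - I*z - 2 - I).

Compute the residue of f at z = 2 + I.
Write f(z) = P(z)/Q(z) with P(z) = z*exp(z) and Q(z) = z^2 - z - I*z - 2 - I.
The denominator factors as Q(z) = (z - 2 - I)*(z + 1), so z = 2 + I is a simple zero of Q and P is analytic there; z = 2 + I is therefore a simple pole and
  Res(f, z₀) = P(z₀)/Q'(z₀).

Q'(z) = 2*z - 1 - I, so Q'(2 + I) = 3 + I.
P(2 + I) = (2 + I)*exp(2 + I).

Res(f, 2 + I) = ((2 + I)*exp(2 + I))/(3 + I) = (7/10 + I/10)*exp(2 + I)

Final answer: (7/10 + I/10)*exp(2 + I)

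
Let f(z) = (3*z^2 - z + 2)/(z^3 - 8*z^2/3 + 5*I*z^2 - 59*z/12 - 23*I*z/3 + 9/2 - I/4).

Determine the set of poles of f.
{1/2 - I, 2/3 - I, 3/2 - 3*I}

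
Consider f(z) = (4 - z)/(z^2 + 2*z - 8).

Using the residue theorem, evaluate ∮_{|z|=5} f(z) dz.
By the residue theorem, ∮_C f(z) dz = 2πi · (sum of the residues of f at the poles inside |z| = 5).

The denominator factors as (z + 4)*(z - 2), so the singularities of f are simple poles at z = -4, z = 2.
  |-4|² = 16 < 25 = 5², so this pole is inside the contour.
  |2|² = 4 < 25 = 5², so this pole is inside the contour.

With P(z) = 4 - z and Q(z) = z^2 + 2*z - 8, each pole is simple, so Res(f, z₀) = P(z₀)/Q'(z₀) with Q'(z) = 2*z + 2.
  Res(f, -4) = P(-4)/Q'(-4) = (8)/(-6) = -4/3
  Res(f, 2) = P(2)/Q'(2) = (2)/(6) = 1/3

Sum of residues inside C: -1
∮_C f(z) dz = 2πi · (-1) = -2*I*pi

Final answer: -2*I*pi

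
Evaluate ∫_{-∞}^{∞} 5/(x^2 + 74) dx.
Let f(z) = 5/(z^2 + 74). The denominator has no real zeros and deg Q - deg P = 2 ≥ 2, so the integral of f over the upper semicircle |z| = R tends to 0 as R → ∞. Closing the contour in the upper half-plane,
  ∫_{-∞}^{∞} f(x) dx = 2πi · Σ Res(f, z_k)  over the poles with Im z_k > 0.

Zeros of the denominator: z^2 + 74 = 0 gives z = ±sqrt(74)*I.
Upper half-plane: z = sqrt(74)*I (simple).

Each pole is a simple zero of Q(z) = z^2 + 74, so Res(f, z₀) = P(z₀)/Q'(z₀) with P(z) = 5, Q'(z) = 2*z:
  Res(f, sqrt(74)*I) = (5)/(2*sqrt(74)*I) = -5*sqrt(74)*I/148

∫_{-∞}^{∞} f(x) dx = 2πi · (-5*sqrt(74)*I/148) = 5*sqrt(74)*pi/74

Final answer: 5*sqrt(74)*pi/74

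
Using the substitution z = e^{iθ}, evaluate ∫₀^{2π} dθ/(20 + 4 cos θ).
sqrt(6)*pi/24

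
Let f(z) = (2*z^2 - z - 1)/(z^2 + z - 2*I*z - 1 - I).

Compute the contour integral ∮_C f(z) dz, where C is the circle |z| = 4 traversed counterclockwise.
By the residue theorem, ∮_C f(z) dz = 2πi · (sum of the residues of f at the poles inside |z| = 4).

The denominator factors as (z + 1 - I)*(z - I), so the singularities of f are simple poles at z = -1 + I, z = I.
  |-1 + I|² = 2 < 16 = 4², so this pole is inside the contour.
  |I|² = 1 < 16 = 4², so this pole is inside the contour.

With P(z) = 2*z^2 - z - 1 and Q(z) = z^2 + z - 2*I*z - 1 - I, each pole is simple, so Res(f, z₀) = P(z₀)/Q'(z₀) with Q'(z) = 2*z + 1 - 2*I.
  Res(f, -1 + I) = P(-1 + I)/Q'(-1 + I) = (-5*I)/(-1) = 5*I
  Res(f, I) = P(I)/Q'(I) = (-3 - I)/(1) = -3 - I

Sum of residues inside C: -3 + 4*I
∮_C f(z) dz = 2πi · (-3 + 4*I) = pi*(-8 - 6*I)

Final answer: pi*(-8 - 6*I)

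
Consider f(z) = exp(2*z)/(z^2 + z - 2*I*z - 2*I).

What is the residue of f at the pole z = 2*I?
Write f(z) = P(z)/Q(z) with P(z) = exp(2*z) and Q(z) = z^2 + z - 2*I*z - 2*I.
The denominator factors as Q(z) = (z + 1)*(z - 2*I), so z = 2*I is a simple zero of Q and P is analytic there; z = 2*I is therefore a simple pole and
  Res(f, z₀) = P(z₀)/Q'(z₀).

Q'(z) = 2*z + 1 - 2*I, so Q'(2*I) = 1 + 2*I.
P(2*I) = exp(4*I).

Res(f, 2*I) = (exp(4*I))/(1 + 2*I) = (1/5 - 2*I/5)*exp(4*I)

Final answer: (1/5 - 2*I/5)*exp(4*I)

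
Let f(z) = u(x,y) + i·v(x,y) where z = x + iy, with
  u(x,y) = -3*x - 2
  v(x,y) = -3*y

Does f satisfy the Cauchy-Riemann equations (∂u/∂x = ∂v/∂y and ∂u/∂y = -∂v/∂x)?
∂u/∂x = -3
∂v/∂y = -3
∂u/∂y = 0
∂v/∂x = 0
∂u/∂x = ∂v/∂y and ∂u/∂y = -∂v/∂x hold identically; f is analytic.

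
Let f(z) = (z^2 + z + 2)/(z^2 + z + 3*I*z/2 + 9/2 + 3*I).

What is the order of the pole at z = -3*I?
Factor the denominator:
  z^2 + z + 3*I*z/2 + 9/2 + 3*I = (z + 3*I)*(z + 1 - 3*I/2)

The numerator P(z) = z^2 + z + 2 has P(-3*I) = -7 - 3*I ≠ 0, so no factor of (z + 3*I) cancels.
Near z = -3*I we can therefore write f(z) = g(z)/(z + 3*I) with g analytic at -3*I and g(-3*I) ≠ 0 (g is the numerator divided by the remaining denominator factors).

Hence z = -3*I is a pole of order 1.

Final answer: 1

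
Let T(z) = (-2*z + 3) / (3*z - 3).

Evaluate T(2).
Substitute z = 2:
  numerator:   -2*(2) + 3 = -1
  denominator: 3*(2) - 3 = 3
T(2) = (-1)/(3) = -1/3

Final answer: -1/3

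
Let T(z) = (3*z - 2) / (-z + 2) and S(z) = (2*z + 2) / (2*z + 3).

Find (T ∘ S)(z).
(T ∘ S)(z) = T(S(z)) = ((3)*S(z) + (-2))/((-1)*S(z) + (2)). Multiply numerator and denominator by 2*z + 3:
  numerator:   (3)*(2*z + 2) + (-2)*(2*z + 3) = 2*z
  denominator: (-1)*(2*z + 2) + (2)*(2*z + 3) = 2*z + 4
(T ∘ S)(z) = 2*z/(2*z + 4) = z/(z + 2)

Final answer: z/(z + 2)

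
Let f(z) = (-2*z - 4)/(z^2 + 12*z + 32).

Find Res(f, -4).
Write f(z) = P(z)/Q(z) with P(z) = -2*z - 4 and Q(z) = z^2 + 12*z + 32.
The denominator factors as Q(z) = (z + 8)*(z + 4), so z = -4 is a simple zero of Q and P is analytic there; z = -4 is therefore a simple pole and
  Res(f, z₀) = P(z₀)/Q'(z₀).

Q'(z) = 2*z + 12, so Q'(-4) = 4.
P(-4) = 4.

Res(f, -4) = (4)/(4) = 1

Final answer: 1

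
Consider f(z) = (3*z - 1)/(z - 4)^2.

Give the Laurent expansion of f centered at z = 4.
Put w = z - (4), i.e. z = w + 4. The denominator is w^2, so it suffices to rewrite the numerator in powers of w.

P(z) = 3*z - 1
P(w + 4) = 11 + 3*w

Dividing each term by w^2:
  f = 11/w^2 + 3/w

Substituting back w = z - 4:
  f(z) = 11/(z - 4)^2 + 3/(z - 4)

The series is finite because the numerator is a polynomial; the negative powers form the principal part, and the coefficient of 1/(z - 4) gives Res(f, 4) = 3.

Final answer: 11/(z - 4)^2 + 3/(z - 4)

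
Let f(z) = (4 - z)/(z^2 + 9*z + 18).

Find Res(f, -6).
-10/3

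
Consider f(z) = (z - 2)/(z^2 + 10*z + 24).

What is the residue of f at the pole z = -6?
Write f(z) = P(z)/Q(z) with P(z) = z - 2 and Q(z) = z^2 + 10*z + 24.
The denominator factors as Q(z) = (z + 4)*(z + 6), so z = -6 is a simple zero of Q and P is analytic there; z = -6 is therefore a simple pole and
  Res(f, z₀) = P(z₀)/Q'(z₀).

Q'(z) = 2*z + 10, so Q'(-6) = -2.
P(-6) = -8.

Res(f, -6) = (-8)/(-2) = 4

Final answer: 4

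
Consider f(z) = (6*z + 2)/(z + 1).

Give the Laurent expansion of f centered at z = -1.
Put w = z - (-1), i.e. z = w - 1. The denominator is w, so it suffices to rewrite the numerator in powers of w.

P(z) = 6*z + 2
P(w - 1) = -4 + 6*w

Dividing each term by w:
  f = -4/w + 6

Substituting back w = z + 1:
  f(z) = -4/(z + 1) + 6

The series is finite because the numerator is a polynomial; the negative powers form the principal part, and the coefficient of 1/(z + 1) gives Res(f, -1) = -4.

Final answer: -4/(z + 1) + 6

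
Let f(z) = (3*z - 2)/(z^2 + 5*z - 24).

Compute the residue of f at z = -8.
Write f(z) = P(z)/Q(z) with P(z) = 3*z - 2 and Q(z) = z^2 + 5*z - 24.
The denominator factors as Q(z) = (z + 8)*(z - 3), so z = -8 is a simple zero of Q and P is analytic there; z = -8 is therefore a simple pole and
  Res(f, z₀) = P(z₀)/Q'(z₀).

Q'(z) = 2*z + 5, so Q'(-8) = -11.
P(-8) = -26.

Res(f, -8) = (-26)/(-11) = 26/11

Final answer: 26/11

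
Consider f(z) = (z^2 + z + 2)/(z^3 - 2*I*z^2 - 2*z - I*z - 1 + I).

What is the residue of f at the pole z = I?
Write f(z) = P(z)/Q(z) with P(z) = z^2 + z + 2 and Q(z) = z^3 - 2*I*z^2 - 2*z - I*z - 1 + I.
The denominator factors as Q(z) = (z - 1 - I)*(z - I)*(z + 1), so z = I is a simple zero of Q and P is analytic there; z = I is therefore a simple pole and
  Res(f, z₀) = P(z₀)/Q'(z₀).

Q'(z) = 3*z^2 - 4*I*z - 2 - I, so Q'(I) = -1 - I.
P(I) = 1 + I.

Res(f, I) = (1 + I)/(-1 - I) = -1

Final answer: -1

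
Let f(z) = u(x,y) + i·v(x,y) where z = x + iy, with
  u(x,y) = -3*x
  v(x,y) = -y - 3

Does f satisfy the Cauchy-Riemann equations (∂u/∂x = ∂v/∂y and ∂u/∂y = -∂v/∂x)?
∂u/∂x = -3
∂v/∂y = -1
∂u/∂y = 0
∂v/∂x = 0
∂u/∂x ≠ ∂v/∂y; the Cauchy-Riemann equations are not satisfied, so f is not analytic.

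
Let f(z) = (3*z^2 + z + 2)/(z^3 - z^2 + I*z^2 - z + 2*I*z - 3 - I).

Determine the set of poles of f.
The singularities of f are the zeros of the denominator. Factoring,
  z^3 - z^2 + I*z^2 - z + 2*I*z - 3 - I = (z + 1 - I)*(z + I)*(z - 2 + I)
so the candidates are z = -1 + I, z = -I, z = 2 - I.

Check the numerator P(z) = 3*z^2 + z + 2 at each one:
  P(-1 + I) = 1 - 5*I ≠ 0, so z = -1 + I is a (simple) pole.
  P(-I) = -1 - I ≠ 0, so z = -I is a (simple) pole.
  P(2 - I) = 13 - 13*I ≠ 0, so z = 2 - I is a (simple) pole.

Poles of f: {-1 + I, -I, 2 - I}

Final answer: {-1 + I, -I, 2 - I}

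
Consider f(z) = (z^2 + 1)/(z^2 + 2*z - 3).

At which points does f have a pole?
{-3, 1}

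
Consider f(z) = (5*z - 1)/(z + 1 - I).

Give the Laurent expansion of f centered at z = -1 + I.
(-6 + 5*I)/(z + 1 - I) + 5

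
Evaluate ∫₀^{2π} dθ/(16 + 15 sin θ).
Call the integral J. The integrand is 2π-periodic and we integrate over a full period, so shifting θ does not change the value (θ → θ + π/2 turns sin θ into cos θ). Hence
  J = ∫₀^{2π} dθ/(16 + 15 cos θ).
Put z = e^{iθ}: then cos θ = (z + 1/z)/2, dθ = dz/(iz), and z runs once counterclockwise around |z| = 1:
  J = ∮_{|z|=1} 1/(16 + 15*(z + 1/z)/2) · dz/(iz) = (2/i) ∮_{|z|=1} dz/(15*z^2 + 32*z + 15).
The roots of 15*z^2 + 32*z + 15 are z = (-16 ± sqrt(16^2 - 15^2))/15, with sqrt(31) = sqrt(31); their product is 1, so only z₊ = -16/15 + sqrt(31)/15 lies inside the unit circle (z₋ = -16/15 - sqrt(31)/15 lies outside).
z₊ is a simple zero of q(z) = 15*z^2 + 32*z + 15, so Res(1/q, z₊) = 1/q'(z₊) with q'(z) = 30*z + 32; and q'(z₊) = 15*(z₊ - z₋) = 2*sqrt(31).
Therefore J = (2/i) · 2πi · 1/(2*sqrt(31)) = 2*pi/(sqrt(31)) = 2*sqrt(31)*pi/31

Final answer: 2*sqrt(31)*pi/31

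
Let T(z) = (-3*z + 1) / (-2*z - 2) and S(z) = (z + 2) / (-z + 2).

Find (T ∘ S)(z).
(z + 1)/2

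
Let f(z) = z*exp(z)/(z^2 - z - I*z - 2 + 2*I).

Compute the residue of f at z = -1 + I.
Write f(z) = P(z)/Q(z) with P(z) = z*exp(z) and Q(z) = z^2 - z - I*z - 2 + 2*I.
The denominator factors as Q(z) = (z + 1 - I)*(z - 2), so z = -1 + I is a simple zero of Q and P is analytic there; z = -1 + I is therefore a simple pole and
  Res(f, z₀) = P(z₀)/Q'(z₀).

Q'(z) = 2*z - 1 - I, so Q'(-1 + I) = -3 + I.
P(-1 + I) = (-1 + I)*exp(-1 + I).

Res(f, -1 + I) = ((-1 + I)*exp(-1 + I))/(-3 + I) = (2/5 - I/5)*exp(-1 + I)

Final answer: (2/5 - I/5)*exp(-1 + I)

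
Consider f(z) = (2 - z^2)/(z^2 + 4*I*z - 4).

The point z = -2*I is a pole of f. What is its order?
2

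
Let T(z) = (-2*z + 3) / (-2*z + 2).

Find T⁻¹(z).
Set w = T(z) = (-2*z + 3) / (-2*z + 2) and solve for z:
  w*(-2*z + 2) = -2*z + 3
  2*w + z*(2 - 2*w) - 3 = 0
  z*(2 - 2*w) = 3 - 2*w
  z = (2*w - 3)/(2*w - 2)
Renaming the variable, T⁻¹(z) = (2*z - 3)/(2*z - 2).
(Check: ad - bc = 2 ≠ 0, so T is invertible.)

Final answer: (2*z - 3)/(2*z - 2)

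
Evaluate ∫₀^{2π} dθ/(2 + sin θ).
Call the integral J. The integrand is 2π-periodic and we integrate over a full period, so shifting θ does not change the value (θ → θ + π/2 turns sin θ into cos θ). Hence
  J = ∫₀^{2π} dθ/(2 + cos θ).
Put z = e^{iθ}: then cos θ = (z + 1/z)/2, dθ = dz/(iz), and z runs once counterclockwise around |z| = 1:
  J = ∮_{|z|=1} 1/(2 + (z + 1/z)/2) · dz/(iz) = (2/i) ∮_{|z|=1} dz/(z^2 + 4*z + 1).
The roots of z^2 + 4*z + 1 are z = (-2 ± sqrt(2^2 - 1^2)), with sqrt(3) = sqrt(3); their product is 1, so only z₊ = -2 + sqrt(3) lies inside the unit circle (z₋ = -2 - sqrt(3) lies outside).
z₊ is a simple zero of q(z) = z^2 + 4*z + 1, so Res(1/q, z₊) = 1/q'(z₊) with q'(z) = 2*z + 4; and q'(z₊) = (z₊ - z₋) = 2*sqrt(3).
Therefore J = (2/i) · 2πi · 1/(2*sqrt(3)) = 2*pi/(sqrt(3)) = 2*sqrt(3)*pi/3

Final answer: 2*sqrt(3)*pi/3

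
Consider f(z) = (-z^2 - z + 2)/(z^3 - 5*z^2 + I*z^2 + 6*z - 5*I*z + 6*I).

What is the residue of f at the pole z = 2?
Write f(z) = P(z)/Q(z) with P(z) = -z^2 - z + 2 and Q(z) = z^3 - 5*z^2 + I*z^2 + 6*z - 5*I*z + 6*I.
The denominator factors as Q(z) = (z - 3)*(z + I)*(z - 2), so z = 2 is a simple zero of Q and P is analytic there; z = 2 is therefore a simple pole and
  Res(f, z₀) = P(z₀)/Q'(z₀).

Q'(z) = 3*z^2 - 10*z + 2*I*z + 6 - 5*I, so Q'(2) = -2 - I.
P(2) = -4.

Res(f, 2) = (-4)/(-2 - I) = 8/5 - 4*I/5

Final answer: 8/5 - 4*I/5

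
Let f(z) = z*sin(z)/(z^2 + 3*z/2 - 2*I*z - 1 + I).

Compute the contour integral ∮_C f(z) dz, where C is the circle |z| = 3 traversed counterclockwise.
By the residue theorem, ∮_C f(z) dz = 2πi · (sum of the residues of f at the poles inside |z| = 3).

The denominator factors as (z + 2 - 2*I)*(z - 1/2), so the singularities of f are simple poles at z = -2 + 2*I, z = 1/2.
  |-2 + 2*I|² = 8 < 9 = 3², so this pole is inside the contour.
  |1/2|² = 1/4 < 9 = 3², so this pole is inside the contour.

With P(z) = z*sin(z) and Q(z) = z^2 + 3*z/2 - 2*I*z - 1 + I, each pole is simple, so Res(f, z₀) = P(z₀)/Q'(z₀) with Q'(z) = 2*z + 3/2 - 2*I.
  Res(f, -2 + 2*I) = P(-2 + 2*I)/Q'(-2 + 2*I) = ((2 - 2*I)*sin(2 - 2*I))/(-5/2 + 2*I) = (-36/41 + 4*I/41)*sin(2 - 2*I)
  Res(f, 1/2) = P(1/2)/Q'(1/2) = (sin(1/2)/2)/(5/2 - 2*I) = (5/41 + 4*I/41)*sin(1/2)

Sum of residues inside C: (-36/41 + 4*I/41)*sin(2 - 2*I) + (5/41 + 4*I/41)*sin(1/2)
∮_C f(z) dz = 2πi · ((-36/41 + 4*I/41)*sin(2 - 2*I) + (5/41 + 4*I/41)*sin(1/2)) = pi*(-8/41 - 72*I/41)*sin(2 - 2*I) + pi*(-8/41 + 10*I/41)*sin(1/2)

Final answer: pi*(-8/41 - 72*I/41)*sin(2 - 2*I) + pi*(-8/41 + 10*I/41)*sin(1/2)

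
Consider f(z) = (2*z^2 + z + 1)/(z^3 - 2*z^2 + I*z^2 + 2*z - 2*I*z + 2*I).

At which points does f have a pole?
The singularities of f are the zeros of the denominator. Factoring,
  z^3 - 2*z^2 + I*z^2 + 2*z - 2*I*z + 2*I = (z + I)*(z - 1 + I)*(z - 1 - I)
so the candidates are z = -I, z = 1 - I, z = 1 + I.

Check the numerator P(z) = 2*z^2 + z + 1 at each one:
  P(-I) = -1 - I ≠ 0, so z = -I is a (simple) pole.
  P(1 - I) = 2 - 5*I ≠ 0, so z = 1 - I is a (simple) pole.
  P(1 + I) = 2 + 5*I ≠ 0, so z = 1 + I is a (simple) pole.

Poles of f: {-I, 1 - I, 1 + I}

Final answer: {-I, 1 - I, 1 + I}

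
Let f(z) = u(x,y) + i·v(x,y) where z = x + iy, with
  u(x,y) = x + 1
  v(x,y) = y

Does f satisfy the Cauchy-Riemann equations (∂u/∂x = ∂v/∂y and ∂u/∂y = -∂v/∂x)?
∂u/∂x = 1
∂v/∂y = 1
∂u/∂y = 0
∂v/∂x = 0
∂u/∂x = ∂v/∂y and ∂u/∂y = -∂v/∂x hold identically; f is analytic.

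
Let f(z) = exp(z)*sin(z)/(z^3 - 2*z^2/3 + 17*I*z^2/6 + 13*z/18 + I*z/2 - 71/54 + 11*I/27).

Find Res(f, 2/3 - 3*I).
Write f(z) = P(z)/Q(z) with P(z) = exp(z)*sin(z) and Q(z) = z^3 - 2*z^2/3 + 17*I*z^2/6 + 13*z/18 + I*z/2 - 71/54 + 11*I/27.
The denominator factors as Q(z) = (z - 1/3 + I/2)*(z - 2/3 + 3*I)*(z + 1/3 - 2*I/3), so z = 2/3 - 3*I is a simple zero of Q and P is analytic there; z = 2/3 - 3*I is therefore a simple pole and
  Res(f, z₀) = P(z₀)/Q'(z₀).

Q'(z) = 3*z^2 - 4*z/3 + 17*I*z/3 + 13/18 + I/2, so Q'(2/3 - 3*I) = -53/6 - 67*I/18.
P(2/3 - 3*I) = exp(2/3 - 3*I)*sin(2/3 - 3*I).

Res(f, 2/3 - 3*I) = (exp(2/3 - 3*I)*sin(2/3 - 3*I))/(-53/6 - 67*I/18) = (-1431/14885 + 603*I/14885)*exp(2/3 - 3*I)*sin(2/3 - 3*I)

Final answer: (-1431/14885 + 603*I/14885)*exp(2/3 - 3*I)*sin(2/3 - 3*I)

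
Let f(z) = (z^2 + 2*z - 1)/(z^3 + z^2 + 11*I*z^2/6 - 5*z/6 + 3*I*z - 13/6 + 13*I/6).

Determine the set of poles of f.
The singularities of f are the zeros of the denominator. Factoring,
  z^3 + z^2 + 11*I*z^2/6 - 5*z/6 + 3*I*z - 13/6 + 13*I/6 = (z - 1 + 3*I/2)*(z + 1 + I)*(z + 1 - 2*I/3)
so the candidates are z = 1 - 3*I/2, z = -1 - I, z = -1 + 2*I/3.

Check the numerator P(z) = z^2 + 2*z - 1 at each one:
  P(1 - 3*I/2) = -1/4 - 6*I ≠ 0, so z = 1 - 3*I/2 is a (simple) pole.
  P(-1 - I) = -3 ≠ 0, so z = -1 - I is a (simple) pole.
  P(-1 + 2*I/3) = -22/9 ≠ 0, so z = -1 + 2*I/3 is a (simple) pole.

Poles of f: {-1 - I, -1 + 2*I/3, 1 - 3*I/2}

Final answer: {-1 - I, -1 + 2*I/3, 1 - 3*I/2}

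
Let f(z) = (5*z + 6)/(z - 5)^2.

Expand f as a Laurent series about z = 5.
Put w = z - (5), i.e. z = w + 5. The denominator is w^2, so it suffices to rewrite the numerator in powers of w.

P(z) = 5*z + 6
P(w + 5) = 31 + 5*w

Dividing each term by w^2:
  f = 31/w^2 + 5/w

Substituting back w = z - 5:
  f(z) = 31/(z - 5)^2 + 5/(z - 5)

The series is finite because the numerator is a polynomial; the negative powers form the principal part, and the coefficient of 1/(z - 5) gives Res(f, 5) = 5.

Final answer: 31/(z - 5)^2 + 5/(z - 5)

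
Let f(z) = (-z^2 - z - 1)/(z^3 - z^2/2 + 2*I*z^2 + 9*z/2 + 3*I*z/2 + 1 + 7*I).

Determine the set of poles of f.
The singularities of f are the zeros of the denominator. Factoring,
  z^3 - z^2/2 + 2*I*z^2 + 9*z/2 + 3*I*z/2 + 1 + 7*I = (z - 2*I)*(z - 1 + 3*I)*(z + 1/2 + I)
so the candidates are z = 2*I, z = 1 - 3*I, z = -1/2 - I.

Check the numerator P(z) = -z^2 - z - 1 at each one:
  P(2*I) = 3 - 2*I ≠ 0, so z = 2*I is a (simple) pole.
  P(1 - 3*I) = 6 + 9*I ≠ 0, so z = 1 - 3*I is a (simple) pole.
  P(-1/2 - I) = 1/4 ≠ 0, so z = -1/2 - I is a (simple) pole.

Poles of f: {-1/2 - I, 2*I, 1 - 3*I}

Final answer: {-1/2 - I, 2*I, 1 - 3*I}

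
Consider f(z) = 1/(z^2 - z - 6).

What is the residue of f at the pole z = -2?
Write f(z) = P(z)/Q(z) with P(z) = 1 and Q(z) = z^2 - z - 6.
The denominator factors as Q(z) = (z - 3)*(z + 2), so z = -2 is a simple zero of Q and P is analytic there; z = -2 is therefore a simple pole and
  Res(f, z₀) = P(z₀)/Q'(z₀).

Q'(z) = 2*z - 1, so Q'(-2) = -5.
P(-2) = 1.

Res(f, -2) = (1)/(-5) = -1/5

Final answer: -1/5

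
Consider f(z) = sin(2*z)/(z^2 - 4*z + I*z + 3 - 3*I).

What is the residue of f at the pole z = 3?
(2/5 - I/5)*sin(6)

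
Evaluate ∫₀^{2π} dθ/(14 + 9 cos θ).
Let J = ∫₀^{2π} dθ/(14 + 9 cos θ).
Put z = e^{iθ}: then cos θ = (z + 1/z)/2, dθ = dz/(iz), and z runs once counterclockwise around |z| = 1:
  J = ∮_{|z|=1} 1/(14 + 9*(z + 1/z)/2) · dz/(iz) = (2/i) ∮_{|z|=1} dz/(9*z^2 + 28*z + 9).
The roots of 9*z^2 + 28*z + 9 are z = (-14 ± sqrt(14^2 - 9^2))/9, with sqrt(115) = sqrt(115); their product is 1, so only z₊ = -14/9 + sqrt(115)/9 lies inside the unit circle (z₋ = -14/9 - sqrt(115)/9 lies outside).
z₊ is a simple zero of q(z) = 9*z^2 + 28*z + 9, so Res(1/q, z₊) = 1/q'(z₊) with q'(z) = 18*z + 28; and q'(z₊) = 9*(z₊ - z₋) = 2*sqrt(115).
Therefore J = (2/i) · 2πi · 1/(2*sqrt(115)) = 2*pi/(sqrt(115)) = 2*sqrt(115)*pi/115

Final answer: 2*sqrt(115)*pi/115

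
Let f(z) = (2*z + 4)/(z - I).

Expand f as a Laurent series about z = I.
Put w = z - (I), i.e. z = w + I. The denominator is w, so it suffices to rewrite the numerator in powers of w.

P(z) = 2*z + 4
P(w + I) = 4 + 2*I + 2*w

Dividing each term by w:
  f = (4 + 2*I)/w + 2

Substituting back w = z - I:
  f(z) = (4 + 2*I)/(z - I) + 2

The series is finite because the numerator is a polynomial; the negative powers form the principal part, and the coefficient of 1/(z - I) gives Res(f, I) = 4 + 2*I.

Final answer: (4 + 2*I)/(z - I) + 2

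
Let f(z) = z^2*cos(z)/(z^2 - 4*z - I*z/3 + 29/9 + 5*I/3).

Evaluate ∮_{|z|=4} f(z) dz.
By the residue theorem, ∮_C f(z) dz = 2πi · (sum of the residues of f at the poles inside |z| = 4).

The denominator factors as (z - 3 + I/3)*(z - 1 - 2*I/3), so the singularities of f are simple poles at z = 3 - I/3, z = 1 + 2*I/3.
  |3 - I/3|² = 82/9 < 16 = 4², so this pole is inside the contour.
  |1 + 2*I/3|² = 13/9 < 16 = 4², so this pole is inside the contour.

With P(z) = z^2*cos(z) and Q(z) = z^2 - 4*z - I*z/3 + 29/9 + 5*I/3, each pole is simple, so Res(f, z₀) = P(z₀)/Q'(z₀) with Q'(z) = 2*z - 4 - I/3.
  Res(f, 3 - I/3) = P(3 - I/3)/Q'(3 - I/3) = ((80/9 - 2*I)*cos(3 - I/3))/(2 - I) = (178/45 + 44*I/45)*cos(3 - I/3)
  Res(f, 1 + 2*I/3) = P(1 + 2*I/3)/Q'(1 + 2*I/3) = ((5/9 + 4*I/3)*cos(1 + 2*I/3))/(-2 + I) = (2/45 - 29*I/45)*cos(1 + 2*I/3)

Sum of residues inside C: (178/45 + 44*I/45)*cos(3 - I/3) + (2/45 - 29*I/45)*cos(1 + 2*I/3)
∮_C f(z) dz = 2πi · ((178/45 + 44*I/45)*cos(3 - I/3) + (2/45 - 29*I/45)*cos(1 + 2*I/3)) = pi*(-88/45 + 356*I/45)*cos(3 - I/3) + pi*(58/45 + 4*I/45)*cos(1 + 2*I/3)

Final answer: pi*(-88/45 + 356*I/45)*cos(3 - I/3) + pi*(58/45 + 4*I/45)*cos(1 + 2*I/3)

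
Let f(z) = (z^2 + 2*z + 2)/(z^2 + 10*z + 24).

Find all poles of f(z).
The singularities of f are the zeros of the denominator. Factoring,
  z^2 + 10*z + 24 = (z + 4)*(z + 6)
so the candidates are z = -4, z = -6.

Check the numerator P(z) = z^2 + 2*z + 2 at each one:
  P(-4) = 10 ≠ 0, so z = -4 is a (simple) pole.
  P(-6) = 26 ≠ 0, so z = -6 is a (simple) pole.

Poles of f: {-6, -4}

Final answer: {-6, -4}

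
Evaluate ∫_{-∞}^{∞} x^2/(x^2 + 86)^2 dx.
Let f(z) = z^2/(z^2 + 86)^2. The denominator has no real zeros and deg Q - deg P = 2 ≥ 2, so the integral of f over the upper semicircle |z| = R tends to 0 as R → ∞. Closing the contour in the upper half-plane,
  ∫_{-∞}^{∞} f(x) dx = 2πi · Σ Res(f, z_k)  over the poles with Im z_k > 0.

Zeros of the denominator: z^2 + 86 = 0 gives z = ±sqrt(86)*I.
Upper half-plane: z = sqrt(86)*I (a pole of order 2).

Write f(z) = g(z)/(z - sqrt(86)*I)^2 with g(z) = z^2/(z + sqrt(86)*I)^2. For a double pole, Res(f, z₀) = g'(z₀):
  g'(z) = 2*sqrt(86)*I*z/(z + sqrt(86)*I)^3
  Res(f, sqrt(86)*I) = g'(sqrt(86)*I) = -sqrt(86)*I/344

∫_{-∞}^{∞} f(x) dx = 2πi · (-sqrt(86)*I/344) = sqrt(86)*pi/172

Final answer: sqrt(86)*pi/172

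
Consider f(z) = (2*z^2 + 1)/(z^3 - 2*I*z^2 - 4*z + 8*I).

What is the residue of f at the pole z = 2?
Write f(z) = P(z)/Q(z) with P(z) = 2*z^2 + 1 and Q(z) = z^3 - 2*I*z^2 - 4*z + 8*I.
The denominator factors as Q(z) = (z - 2*I)*(z - 2)*(z + 2), so z = 2 is a simple zero of Q and P is analytic there; z = 2 is therefore a simple pole and
  Res(f, z₀) = P(z₀)/Q'(z₀).

Q'(z) = 3*z^2 - 4*I*z - 4, so Q'(2) = 8 - 8*I.
P(2) = 9.

Res(f, 2) = (9)/(8 - 8*I) = 9/16 + 9*I/16

Final answer: 9/16 + 9*I/16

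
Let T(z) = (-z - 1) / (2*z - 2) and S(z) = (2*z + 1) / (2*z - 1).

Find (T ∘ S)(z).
(T ∘ S)(z) = T(S(z)) = ((-1)*S(z) + (-1))/((2)*S(z) + (-2)). Multiply numerator and denominator by 2*z - 1:
  numerator:   (-1)*(2*z + 1) + (-1)*(2*z - 1) = -4*z
  denominator: (2)*(2*z + 1) + (-2)*(2*z - 1) = 4
(T ∘ S)(z) = -4*z/4 = -z

Final answer: -z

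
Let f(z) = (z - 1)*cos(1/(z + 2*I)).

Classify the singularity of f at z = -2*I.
Let u = z + 2*I. Then
  cos(1/u) = Σ_{k≥0} (-1)^k (1)^(2k)/((2k)!·u^(2k)) = 1 - 1/(2*u^2) + 1/(24*u^4) + ...
which has infinitely many negative powers of u, so cos(1/(z + 2*I)) has an essential singularity at z = -2*I.
The extra factor z - 1 is a nonzero polynomial; if the product had at most a pole at z = -2*I, dividing by that polynomial would leave cos(1/(z + 2*I)) with at most a pole too — contradiction. (Equivalently, the product's Laurent series still has infinitely many negative powers.)
So the singularity is essential.

Final answer: essential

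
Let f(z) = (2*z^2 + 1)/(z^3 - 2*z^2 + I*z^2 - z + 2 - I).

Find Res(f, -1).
Write f(z) = P(z)/Q(z) with P(z) = 2*z^2 + 1 and Q(z) = z^3 - 2*z^2 + I*z^2 - z + 2 - I.
The denominator factors as Q(z) = (z + 1)*(z - 1)*(z - 2 + I), so z = -1 is a simple zero of Q and P is analytic there; z = -1 is therefore a simple pole and
  Res(f, z₀) = P(z₀)/Q'(z₀).

Q'(z) = 3*z^2 - 4*z + 2*I*z - 1, so Q'(-1) = 6 - 2*I.
P(-1) = 3.

Res(f, -1) = (3)/(6 - 2*I) = 9/20 + 3*I/20

Final answer: 9/20 + 3*I/20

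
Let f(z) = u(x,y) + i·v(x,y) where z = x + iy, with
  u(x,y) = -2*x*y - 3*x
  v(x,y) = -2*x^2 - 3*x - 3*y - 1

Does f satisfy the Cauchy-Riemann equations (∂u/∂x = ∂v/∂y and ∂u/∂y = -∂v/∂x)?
∂u/∂x = -2*y - 3
∂v/∂y = -3
∂u/∂y = -2*x
∂v/∂x = -4*x - 3
∂u/∂x ≠ ∂v/∂y and ∂u/∂y ≠ -∂v/∂x; the Cauchy-Riemann equations are not satisfied, so f is not analytic.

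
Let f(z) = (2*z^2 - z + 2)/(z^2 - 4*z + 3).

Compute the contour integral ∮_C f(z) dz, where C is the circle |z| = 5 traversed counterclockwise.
By the residue theorem, ∮_C f(z) dz = 2πi · (sum of the residues of f at the poles inside |z| = 5).

The denominator factors as (z - 1)*(z - 3), so the singularities of f are simple poles at z = 1, z = 3.
  |1|² = 1 < 25 = 5², so this pole is inside the contour.
  |3|² = 9 < 25 = 5², so this pole is inside the contour.

With P(z) = 2*z^2 - z + 2 and Q(z) = z^2 - 4*z + 3, each pole is simple, so Res(f, z₀) = P(z₀)/Q'(z₀) with Q'(z) = 2*z - 4.
  Res(f, 1) = P(1)/Q'(1) = (3)/(-2) = -3/2
  Res(f, 3) = P(3)/Q'(3) = (17)/(2) = 17/2

Sum of residues inside C: 7
∮_C f(z) dz = 2πi · (7) = 14*I*pi

Final answer: 14*I*pi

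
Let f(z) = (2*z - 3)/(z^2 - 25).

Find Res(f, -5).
Write f(z) = P(z)/Q(z) with P(z) = 2*z - 3 and Q(z) = z^2 - 25.
The denominator factors as Q(z) = (z - 5)*(z + 5), so z = -5 is a simple zero of Q and P is analytic there; z = -5 is therefore a simple pole and
  Res(f, z₀) = P(z₀)/Q'(z₀).

Q'(z) = 2*z, so Q'(-5) = -10.
P(-5) = -13.

Res(f, -5) = (-13)/(-10) = 13/10

Final answer: 13/10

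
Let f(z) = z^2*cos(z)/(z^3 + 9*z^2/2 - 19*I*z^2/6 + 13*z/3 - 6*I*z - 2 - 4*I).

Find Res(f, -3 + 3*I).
Write f(z) = P(z)/Q(z) with P(z) = z^2*cos(z) and Q(z) = z^3 + 9*z^2/2 - 19*I*z^2/6 + 13*z/3 - 6*I*z - 2 - 4*I.
The denominator factors as Q(z) = (z - 2*I/3)*(z + 3 - 3*I)*(z + 3/2 + I/2), so z = -3 + 3*I is a simple zero of Q and P is analytic there; z = -3 + 3*I is therefore a simple pole and
  Res(f, z₀) = P(z₀)/Q'(z₀).

Q'(z) = 3*z^2 + 9*z - 19*I*z/3 + 13/3 - 6*I, so Q'(-3 + 3*I) = -11/3 - 14*I.
P(-3 + 3*I) = -18*I*cos(3 - 3*I).

Res(f, -3 + 3*I) = (-18*I*cos(3 - 3*I))/(-11/3 - 14*I) = (2268/1885 + 594*I/1885)*cos(3 - 3*I)

Final answer: (2268/1885 + 594*I/1885)*cos(3 - 3*I)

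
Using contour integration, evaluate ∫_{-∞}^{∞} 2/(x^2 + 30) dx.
Let f(z) = 2/(z^2 + 30). The denominator has no real zeros and deg Q - deg P = 2 ≥ 2, so the integral of f over the upper semicircle |z| = R tends to 0 as R → ∞. Closing the contour in the upper half-plane,
  ∫_{-∞}^{∞} f(x) dx = 2πi · Σ Res(f, z_k)  over the poles with Im z_k > 0.

Zeros of the denominator: z^2 + 30 = 0 gives z = ±sqrt(30)*I.
Upper half-plane: z = sqrt(30)*I (simple).

Each pole is a simple zero of Q(z) = z^2 + 30, so Res(f, z₀) = P(z₀)/Q'(z₀) with P(z) = 2, Q'(z) = 2*z:
  Res(f, sqrt(30)*I) = (2)/(2*sqrt(30)*I) = -sqrt(30)*I/30

∫_{-∞}^{∞} f(x) dx = 2πi · (-sqrt(30)*I/30) = sqrt(30)*pi/15

Final answer: sqrt(30)*pi/15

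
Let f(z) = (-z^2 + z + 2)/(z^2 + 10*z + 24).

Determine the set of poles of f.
The singularities of f are the zeros of the denominator. Factoring,
  z^2 + 10*z + 24 = (z + 4)*(z + 6)
so the candidates are z = -4, z = -6.

Check the numerator P(z) = -z^2 + z + 2 at each one:
  P(-4) = -18 ≠ 0, so z = -4 is a (simple) pole.
  P(-6) = -40 ≠ 0, so z = -6 is a (simple) pole.

Poles of f: {-6, -4}

Final answer: {-6, -4}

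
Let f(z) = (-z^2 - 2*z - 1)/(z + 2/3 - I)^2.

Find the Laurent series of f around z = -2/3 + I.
Put w = z - (-2/3 + I), i.e. z = w - 2/3 + I. The denominator is w^2, so it suffices to rewrite the numerator in powers of w.

P(z) = -z^2 - 2*z - 1
P(w - 2/3 + I) = 8/9 - 2*I/3 + (-2/3 - 2*I)*w - w^2

Dividing each term by w^2:
  f = (8/9 - 2*I/3)/w^2 + (-2/3 - 2*I)/w - 1

Substituting back w = z + 2/3 - I:
  f(z) = (8/9 - 2*I/3)/(z + 2/3 - I)^2 + (-2/3 - 2*I)/(z + 2/3 - I) - 1

The series is finite because the numerator is a polynomial; the negative powers form the principal part, and the coefficient of 1/(z + 2/3 - I) gives Res(f, -2/3 + I) = -2/3 - 2*I.

Final answer: (8/9 - 2*I/3)/(z + 2/3 - I)^2 + (-2/3 - 2*I)/(z + 2/3 - I) - 1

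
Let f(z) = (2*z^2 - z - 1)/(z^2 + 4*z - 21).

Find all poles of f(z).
The singularities of f are the zeros of the denominator. Factoring,
  z^2 + 4*z - 21 = (z + 7)*(z - 3)
so the candidates are z = -7, z = 3.

Check the numerator P(z) = 2*z^2 - z - 1 at each one:
  P(-7) = 104 ≠ 0, so z = -7 is a (simple) pole.
  P(3) = 14 ≠ 0, so z = 3 is a (simple) pole.

Poles of f: {-7, 3}

Final answer: {-7, 3}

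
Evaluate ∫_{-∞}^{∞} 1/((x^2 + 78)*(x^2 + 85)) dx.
Let f(z) = 1/((z^2 + 78)*(z^2 + 85)). The denominator has no real zeros and deg Q - deg P = 4 ≥ 2, so the integral of f over the upper semicircle |z| = R tends to 0 as R → ∞. Closing the contour in the upper half-plane,
  ∫_{-∞}^{∞} f(x) dx = 2πi · Σ Res(f, z_k)  over the poles with Im z_k > 0.

Zeros of the denominator: z^2 + 78 = 0 gives z = ±sqrt(78)*I; z^2 + 85 = 0 gives z = ±sqrt(85)*I.
Upper half-plane: z = sqrt(78)*I, z = sqrt(85)*I (simple).

Each pole is a simple zero of Q(z) = z^4 + 163*z^2 + 6630, so Res(f, z₀) = P(z₀)/Q'(z₀) with P(z) = 1, Q'(z) = 4*z^3 + 326*z:
  Res(f, sqrt(78)*I) = (1)/(14*sqrt(78)*I) = -sqrt(78)*I/1092
  Res(f, sqrt(85)*I) = (1)/(-14*sqrt(85)*I) = sqrt(85)*I/1190

Sum of residues: I*(-sqrt(78)/1092 + sqrt(85)/1190)
∫_{-∞}^{∞} f(x) dx = 2πi · (I*(-sqrt(78)/1092 + sqrt(85)/1190)) = pi*(-78*sqrt(85) + 85*sqrt(78))/46410

Final answer: pi*(-78*sqrt(85) + 85*sqrt(78))/46410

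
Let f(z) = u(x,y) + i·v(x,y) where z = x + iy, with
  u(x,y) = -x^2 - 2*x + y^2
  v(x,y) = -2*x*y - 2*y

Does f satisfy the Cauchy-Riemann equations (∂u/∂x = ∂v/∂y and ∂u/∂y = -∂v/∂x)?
∂u/∂x = -2*x - 2
∂v/∂y = -2*x - 2
∂u/∂y = 2*y
∂v/∂x = -2*y
∂u/∂x = ∂v/∂y and ∂u/∂y = -∂v/∂x hold identically; f is analytic.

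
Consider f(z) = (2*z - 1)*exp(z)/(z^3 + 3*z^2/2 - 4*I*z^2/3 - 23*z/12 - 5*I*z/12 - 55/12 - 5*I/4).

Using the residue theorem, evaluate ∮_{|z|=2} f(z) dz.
By the residue theorem, ∮_C f(z) dz = 2πi · (sum of the residues of f at the poles inside |z| = 2).

The denominator factors as (z - 3/2 - I/2)*(z + 1 + 2*I/3)*(z + 2 - 3*I/2), so the singularities of f are simple poles at z = 3/2 + I/2, z = -1 - 2*I/3, z = -2 + 3*I/2.
  |3/2 + I/2|² = 5/2 < 4 = 2², so this pole is inside the contour.
  |-1 - 2*I/3|² = 13/9 < 4 = 2², so this pole is inside the contour.
  |-2 + 3*I/2|² = 25/4 > 4 = 2², so this pole is outside the contour.

With P(z) = (2*z - 1)*exp(z) and Q(z) = z^3 + 3*z^2/2 - 4*I*z^2/3 - 23*z/12 - 5*I*z/12 - 55/12 - 5*I/4, each pole is simple, so Res(f, z₀) = P(z₀)/Q'(z₀) with Q'(z) = 3*z^2 + 3*z - 8*I*z/3 - 23/12 - 5*I/12.
  Res(f, 3/2 + I/2) = P(3/2 + I/2)/Q'(3/2 + I/2) = ((2 + I)*exp(3/2 + I/2))/(119/12 + 19*I/12) = (1542/7261 + 486*I/7261)*exp(3/2 + I/2)
  Res(f, -1 - 2*I/3) = P(-1 - 2*I/3)/Q'(-1 - 2*I/3) = ((-3 - 4*I/3)*exp(-1 - 2*I/3))/(-181/36 + 17*I/4) = (6102/28085 + 12606*I/28085)*exp(-1 - 2*I/3)

Sum of residues inside C: (6102/28085 + 12606*I/28085)*exp(-1 - 2*I/3) + (1542/7261 + 486*I/7261)*exp(3/2 + I/2)
∮_C f(z) dz = 2πi · ((6102/28085 + 12606*I/28085)*exp(-1 - 2*I/3) + (1542/7261 + 486*I/7261)*exp(3/2 + I/2)) = pi*(-25212/28085 + 12204*I/28085)*exp(-1 - 2*I/3) + pi*(-972/7261 + 3084*I/7261)*exp(3/2 + I/2)

Final answer: pi*(-25212/28085 + 12204*I/28085)*exp(-1 - 2*I/3) + pi*(-972/7261 + 3084*I/7261)*exp(3/2 + I/2)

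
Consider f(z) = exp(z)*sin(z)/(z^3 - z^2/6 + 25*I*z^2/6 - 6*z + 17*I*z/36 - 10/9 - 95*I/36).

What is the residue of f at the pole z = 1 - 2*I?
Write f(z) = P(z)/Q(z) with P(z) = exp(z)*sin(z) and Q(z) = z^3 - z^2/6 + 25*I*z^2/6 - 6*z + 17*I*z/36 - 10/9 - 95*I/36.
The denominator factors as Q(z) = (z + 1/2 + 2*I/3)*(z - 1 + 2*I)*(z + 1/3 + 3*I/2), so z = 1 - 2*I is a simple zero of Q and P is analytic there; z = 1 - 2*I is therefore a simple pole and
  Res(f, z₀) = P(z₀)/Q'(z₀).

Q'(z) = 3*z^2 - z/3 + 25*I*z/3 - 6 + 17*I/36, so Q'(1 - 2*I) = 4/3 - 91*I/36.
P(1 - 2*I) = exp(1 - 2*I)*sin(1 - 2*I).

Res(f, 1 - 2*I) = (exp(1 - 2*I)*sin(1 - 2*I))/(4/3 - 91*I/36) = (1728/10585 + 3276*I/10585)*exp(1 - 2*I)*sin(1 - 2*I)

Final answer: (1728/10585 + 3276*I/10585)*exp(1 - 2*I)*sin(1 - 2*I)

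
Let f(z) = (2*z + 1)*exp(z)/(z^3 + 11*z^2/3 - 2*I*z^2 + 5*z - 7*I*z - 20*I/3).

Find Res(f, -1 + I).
Write f(z) = P(z)/Q(z) with P(z) = (2*z + 1)*exp(z) and Q(z) = z^3 + 11*z^2/3 - 2*I*z^2 + 5*z - 7*I*z - 20*I/3.
The denominator factors as Q(z) = (z + 1 - I)*(z + 2/3 - 2*I)*(z + 2 + I), so z = -1 + I is a simple zero of Q and P is analytic there; z = -1 + I is therefore a simple pole and
  Res(f, z₀) = P(z₀)/Q'(z₀).

Q'(z) = 3*z^2 + 22*z/3 - 4*I*z + 5 - 7*I, so Q'(-1 + I) = 5/3 - 5*I/3.
P(-1 + I) = (-1 + 2*I)*exp(-1 + I).

Res(f, -1 + I) = ((-1 + 2*I)*exp(-1 + I))/(5/3 - 5*I/3) = (-9/10 + 3*I/10)*exp(-1 + I)

Final answer: (-9/10 + 3*I/10)*exp(-1 + I)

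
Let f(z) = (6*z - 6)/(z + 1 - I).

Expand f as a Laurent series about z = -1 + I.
Put w = z - (-1 + I), i.e. z = w - 1 + I. The denominator is w, so it suffices to rewrite the numerator in powers of w.

P(z) = 6*z - 6
P(w - 1 + I) = -12 + 6*I + 6*w

Dividing each term by w:
  f = (-12 + 6*I)/w + 6

Substituting back w = z + 1 - I:
  f(z) = (-12 + 6*I)/(z + 1 - I) + 6

The series is finite because the numerator is a polynomial; the negative powers form the principal part, and the coefficient of 1/(z + 1 - I) gives Res(f, -1 + I) = -12 + 6*I.

Final answer: (-12 + 6*I)/(z + 1 - I) + 6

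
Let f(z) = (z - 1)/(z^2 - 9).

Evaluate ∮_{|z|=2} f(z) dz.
By the residue theorem, ∮_C f(z) dz = 2πi · (sum of the residues of f at the poles inside |z| = 2).

The denominator factors as (z - 3)*(z + 3), so the singularities of f are simple poles at z = 3, z = -3.
  |3|² = 9 > 4 = 2², so this pole is outside the contour.
  |-3|² = 9 > 4 = 2², so this pole is outside the contour.

No pole lies inside the contour, so f is analytic on and inside C and the integral is 0 (Cauchy's theorem).

Final answer: 0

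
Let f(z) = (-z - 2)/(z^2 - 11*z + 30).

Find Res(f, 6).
-8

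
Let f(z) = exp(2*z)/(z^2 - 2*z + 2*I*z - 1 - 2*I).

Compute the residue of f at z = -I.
-exp(-2*I)/2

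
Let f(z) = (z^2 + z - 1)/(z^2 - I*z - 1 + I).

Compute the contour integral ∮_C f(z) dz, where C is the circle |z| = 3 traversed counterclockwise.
By the residue theorem, ∮_C f(z) dz = 2πi · (sum of the residues of f at the poles inside |z| = 3).

The denominator factors as (z - 1)*(z + 1 - I), so the singularities of f are simple poles at z = 1, z = -1 + I.
  |1|² = 1 < 9 = 3², so this pole is inside the contour.
  |-1 + I|² = 2 < 9 = 3², so this pole is inside the contour.

With P(z) = z^2 + z - 1 and Q(z) = z^2 - I*z - 1 + I, each pole is simple, so Res(f, z₀) = P(z₀)/Q'(z₀) with Q'(z) = 2*z - I.
  Res(f, 1) = P(1)/Q'(1) = (1)/(2 - I) = 2/5 + I/5
  Res(f, -1 + I) = P(-1 + I)/Q'(-1 + I) = (-2 - I)/(-2 + I) = 3/5 + 4*I/5

Sum of residues inside C: 1 + I
∮_C f(z) dz = 2πi · (1 + I) = pi*(-2 + 2*I)

Final answer: pi*(-2 + 2*I)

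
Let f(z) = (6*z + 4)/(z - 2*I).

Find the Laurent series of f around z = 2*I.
Put w = z - (2*I), i.e. z = w + 2*I. The denominator is w, so it suffices to rewrite the numerator in powers of w.

P(z) = 6*z + 4
P(w + 2*I) = 4 + 12*I + 6*w

Dividing each term by w:
  f = (4 + 12*I)/w + 6

Substituting back w = z - 2*I:
  f(z) = (4 + 12*I)/(z - 2*I) + 6

The series is finite because the numerator is a polynomial; the negative powers form the principal part, and the coefficient of 1/(z - 2*I) gives Res(f, 2*I) = 4 + 12*I.

Final answer: (4 + 12*I)/(z - 2*I) + 6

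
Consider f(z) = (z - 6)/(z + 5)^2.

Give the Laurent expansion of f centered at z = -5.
Put w = z - (-5), i.e. z = w - 5. The denominator is w^2, so it suffices to rewrite the numerator in powers of w.

P(z) = z - 6
P(w - 5) = -11 + w

Dividing each term by w^2:
  f = -11/w^2 + 1/w

Substituting back w = z + 5:
  f(z) = -11/(z + 5)^2 + 1/(z + 5)

The series is finite because the numerator is a polynomial; the negative powers form the principal part, and the coefficient of 1/(z + 5) gives Res(f, -5) = 1.

Final answer: -11/(z + 5)^2 + 1/(z + 5)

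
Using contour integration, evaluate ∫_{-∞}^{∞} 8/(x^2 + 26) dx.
Let f(z) = 8/(z^2 + 26). The denominator has no real zeros and deg Q - deg P = 2 ≥ 2, so the integral of f over the upper semicircle |z| = R tends to 0 as R → ∞. Closing the contour in the upper half-plane,
  ∫_{-∞}^{∞} f(x) dx = 2πi · Σ Res(f, z_k)  over the poles with Im z_k > 0.

Zeros of the denominator: z^2 + 26 = 0 gives z = ±sqrt(26)*I.
Upper half-plane: z = sqrt(26)*I (simple).

Each pole is a simple zero of Q(z) = z^2 + 26, so Res(f, z₀) = P(z₀)/Q'(z₀) with P(z) = 8, Q'(z) = 2*z:
  Res(f, sqrt(26)*I) = (8)/(2*sqrt(26)*I) = -2*sqrt(26)*I/13

∫_{-∞}^{∞} f(x) dx = 2πi · (-2*sqrt(26)*I/13) = 4*sqrt(26)*pi/13

Final answer: 4*sqrt(26)*pi/13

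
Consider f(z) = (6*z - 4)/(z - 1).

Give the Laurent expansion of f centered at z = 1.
2/(z - 1) + 6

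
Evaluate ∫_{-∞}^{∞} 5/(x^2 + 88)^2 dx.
Let f(z) = 5/(z^2 + 88)^2. The denominator has no real zeros and deg Q - deg P = 4 ≥ 2, so the integral of f over the upper semicircle |z| = R tends to 0 as R → ∞. Closing the contour in the upper half-plane,
  ∫_{-∞}^{∞} f(x) dx = 2πi · Σ Res(f, z_k)  over the poles with Im z_k > 0.

Zeros of the denominator: z^2 + 88 = 0 gives z = ±2*sqrt(22)*I.
Upper half-plane: z = 2*sqrt(22)*I (a pole of order 2).

Write f(z) = g(z)/(z - 2*sqrt(22)*I)^2 with g(z) = 5/(z + 2*sqrt(22)*I)^2. For a double pole, Res(f, z₀) = g'(z₀):
  g'(z) = -10/(z + 2*sqrt(22)*I)^3
  Res(f, 2*sqrt(22)*I) = g'(2*sqrt(22)*I) = -5*sqrt(22)*I/15488

∫_{-∞}^{∞} f(x) dx = 2πi · (-5*sqrt(22)*I/15488) = 5*sqrt(22)*pi/7744

Final answer: 5*sqrt(22)*pi/7744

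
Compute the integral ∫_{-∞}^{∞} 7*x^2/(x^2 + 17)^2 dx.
Let f(z) = 7*z^2/(z^2 + 17)^2. The denominator has no real zeros and deg Q - deg P = 2 ≥ 2, so the integral of f over the upper semicircle |z| = R tends to 0 as R → ∞. Closing the contour in the upper half-plane,
  ∫_{-∞}^{∞} f(x) dx = 2πi · Σ Res(f, z_k)  over the poles with Im z_k > 0.

Zeros of the denominator: z^2 + 17 = 0 gives z = ±sqrt(17)*I.
Upper half-plane: z = sqrt(17)*I (a pole of order 2).

Write f(z) = g(z)/(z - sqrt(17)*I)^2 with g(z) = 7*z^2/(z + sqrt(17)*I)^2. For a double pole, Res(f, z₀) = g'(z₀):
  g'(z) = 14*sqrt(17)*I*z/(z + sqrt(17)*I)^3
  Res(f, sqrt(17)*I) = g'(sqrt(17)*I) = -7*sqrt(17)*I/68

∫_{-∞}^{∞} f(x) dx = 2πi · (-7*sqrt(17)*I/68) = 7*sqrt(17)*pi/34

Final answer: 7*sqrt(17)*pi/34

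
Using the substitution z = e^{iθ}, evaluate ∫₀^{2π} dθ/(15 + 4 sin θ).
Call the integral J. The integrand is 2π-periodic and we integrate over a full period, so shifting θ does not change the value (θ → θ + π/2 turns sin θ into cos θ). Hence
  J = ∫₀^{2π} dθ/(15 + 4 cos θ).
Put z = e^{iθ}: then cos θ = (z + 1/z)/2, dθ = dz/(iz), and z runs once counterclockwise around |z| = 1:
  J = ∮_{|z|=1} 1/(15 + 4*(z + 1/z)/2) · dz/(iz) = (2/i) ∮_{|z|=1} dz/(4*z^2 + 30*z + 4).
The roots of 4*z^2 + 30*z + 4 are z = (-15 ± sqrt(15^2 - 4^2))/4, with sqrt(209) = sqrt(209); their product is 1, so only z₊ = -15/4 + sqrt(209)/4 lies inside the unit circle (z₋ = -15/4 - sqrt(209)/4 lies outside).
z₊ is a simple zero of q(z) = 4*z^2 + 30*z + 4, so Res(1/q, z₊) = 1/q'(z₊) with q'(z) = 8*z + 30; and q'(z₊) = 4*(z₊ - z₋) = 2*sqrt(209).
Therefore J = (2/i) · 2πi · 1/(2*sqrt(209)) = 2*pi/(sqrt(209)) = 2*sqrt(209)*pi/209

Final answer: 2*sqrt(209)*pi/209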